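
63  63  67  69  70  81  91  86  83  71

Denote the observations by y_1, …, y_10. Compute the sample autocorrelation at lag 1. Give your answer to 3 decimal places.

Mean ȳ = (63 + 63 + 67 + 69 + 70 + 81 + 91 + 86 + 83 + 71)/10 = 74.4000
Numerator Σ_{t=1}^{9}(y_t−ȳ)(y_{t+1}−ȳ) = 621.6400
Denominator Σ(y_t−ȳ)² = 902.4000
r_1 = 621.6400 / 902.4000 = 0.689

0.689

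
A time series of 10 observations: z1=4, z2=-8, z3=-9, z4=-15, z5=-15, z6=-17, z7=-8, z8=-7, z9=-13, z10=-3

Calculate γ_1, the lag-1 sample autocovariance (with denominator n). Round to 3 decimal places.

Mean z̄ = (4 − 8 − 9 − 15 − 15 − 17 − 8 − 7 − 13 − 3)/10 = -9.1000
Σ_{t=1}^{9}(z_t−z̄)(z_{t+1}−z̄) = 56.9900
γ_1 = 56.9900 / 10 = 5.699

5.699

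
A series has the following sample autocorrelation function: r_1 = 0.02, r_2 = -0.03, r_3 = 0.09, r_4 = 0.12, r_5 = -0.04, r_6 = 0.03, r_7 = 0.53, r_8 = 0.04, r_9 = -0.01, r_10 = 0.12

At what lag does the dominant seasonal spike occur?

7

The largest autocorrelation is r_7 = 0.53; the remaining lags stay at or below 0.12.
The dominant spike at lag 7 indicates a seasonal period of 7.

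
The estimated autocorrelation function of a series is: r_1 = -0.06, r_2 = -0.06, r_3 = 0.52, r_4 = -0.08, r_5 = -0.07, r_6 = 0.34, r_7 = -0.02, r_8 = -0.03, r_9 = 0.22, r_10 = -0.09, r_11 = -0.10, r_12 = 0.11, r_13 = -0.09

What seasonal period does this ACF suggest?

3

The largest autocorrelation is r_3 = 0.52, with weaker echoes at lags 6 (0.34) and 9 (0.22); the remaining lags stay at or below 0.11.
The dominant spike at lag 3 indicates a seasonal period of 3.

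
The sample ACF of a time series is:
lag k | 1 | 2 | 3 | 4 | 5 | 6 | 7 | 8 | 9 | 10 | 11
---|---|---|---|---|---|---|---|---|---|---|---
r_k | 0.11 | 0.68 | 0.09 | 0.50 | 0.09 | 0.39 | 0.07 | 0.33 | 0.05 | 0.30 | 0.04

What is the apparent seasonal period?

The largest autocorrelation is r_2 = 0.68, with weaker echoes at lags 4 (0.50), 6 (0.39), 8 (0.33) and 10 (0.30); the remaining lags stay at or below 0.11.
The dominant spike at lag 2 indicates a seasonal period of 2.

2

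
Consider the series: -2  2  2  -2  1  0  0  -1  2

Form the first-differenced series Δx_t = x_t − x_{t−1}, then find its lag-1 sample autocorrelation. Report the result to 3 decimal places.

-0.335

First differences Δx: 4, 0, -4, 3, -1, 0, -1, 3
Mean of differences = 0.5000
Numerator Σ(Δx_t−Δx̄)(Δx_{t+1}−Δx̄) = -16.7500
Denominator Σ(Δx_t−Δx̄)² = 50.0000
r_1(Δx) = -16.7500 / 50.0000 = -0.335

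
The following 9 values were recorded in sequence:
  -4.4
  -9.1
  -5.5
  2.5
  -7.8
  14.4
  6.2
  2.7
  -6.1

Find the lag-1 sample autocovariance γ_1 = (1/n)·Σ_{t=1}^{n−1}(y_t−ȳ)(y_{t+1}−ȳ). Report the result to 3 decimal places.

Mean ȳ = (-4.4 − 9.1 − 5.5 + 2.5 − 7.8 + 14.4 + 6.2 + 2.7 − 6.1)/9 = -0.7889
Σ_{t=1}^{8}(y_t−ȳ)(y_{t+1}−ȳ) = 36.1299
γ_1 = 36.1299 / 9 = 4.014

4.014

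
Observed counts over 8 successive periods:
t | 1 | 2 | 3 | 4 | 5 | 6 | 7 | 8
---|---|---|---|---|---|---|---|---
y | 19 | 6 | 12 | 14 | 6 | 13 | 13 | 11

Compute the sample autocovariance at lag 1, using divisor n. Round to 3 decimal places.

-7.758

Mean ȳ = (19 + 6 + 12 + 14 + 6 + 13 + 13 + 11)/8 = 11.7500
Deviations: 7.2500, -5.7500, 0.2500, 2.2500, -5.7500, 1.2500, 1.2500, -0.7500
Σ_{t=1}^{7}(y_t−ȳ)(y_{t+1}−ȳ) = -62.0625
γ_1 = -62.0625 / 8 = -7.758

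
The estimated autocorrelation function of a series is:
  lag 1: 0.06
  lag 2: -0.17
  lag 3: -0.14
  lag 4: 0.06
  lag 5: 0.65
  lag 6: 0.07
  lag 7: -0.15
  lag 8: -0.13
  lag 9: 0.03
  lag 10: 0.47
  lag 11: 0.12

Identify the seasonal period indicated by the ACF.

5

The largest autocorrelation is r_5 = 0.65, with a weaker echo at lag 10 (0.47); the remaining lags stay at or below 0.12.
The dominant spike at lag 5 indicates a seasonal period of 5.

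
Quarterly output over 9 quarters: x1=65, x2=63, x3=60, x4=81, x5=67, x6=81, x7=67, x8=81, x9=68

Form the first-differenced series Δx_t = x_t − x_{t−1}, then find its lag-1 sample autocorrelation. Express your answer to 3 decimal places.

First differences Δx: -2, -3, 21, -14, 14, -14, 14, -13
Mean of differences = 0.3750
Numerator Σ(Δx_t−Δx̄)(Δx_{t+1}−Δx̄) = -1127.8906
Denominator Σ(Δx_t−Δx̄)² = 1405.8750
r_1(Δx) = -1127.8906 / 1405.8750 = -0.802

-0.802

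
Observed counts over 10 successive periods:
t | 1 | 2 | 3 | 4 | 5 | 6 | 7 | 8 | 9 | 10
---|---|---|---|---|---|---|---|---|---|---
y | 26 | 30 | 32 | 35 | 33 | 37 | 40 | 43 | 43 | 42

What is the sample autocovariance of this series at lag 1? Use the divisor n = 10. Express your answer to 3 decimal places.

Mean ȳ = (26 + 30 + 32 + 35 + 33 + 37 + 40 + 43 + 43 + 42)/10 = 36.1000
Σ_{t=1}^{9}(y_t−ȳ)(y_{t+1}−ȳ) = 210.4900
γ_1 = 210.4900 / 10 = 21.049

21.049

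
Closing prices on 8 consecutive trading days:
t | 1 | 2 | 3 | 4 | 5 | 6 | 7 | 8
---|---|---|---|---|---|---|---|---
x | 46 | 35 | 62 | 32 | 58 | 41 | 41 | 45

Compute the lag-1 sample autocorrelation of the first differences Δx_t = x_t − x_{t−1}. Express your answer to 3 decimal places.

-0.853

First differences Δx: -11, 27, -30, 26, -17, 0, 4
Mean of differences = -0.1429
Numerator Σ(Δx_t−Δx̄)(Δx_{t+1}−Δx̄) = -2328.1633
Denominator Σ(Δx_t−Δx̄)² = 2730.8571
r_1(Δx) = -2328.1633 / 2730.8571 = -0.853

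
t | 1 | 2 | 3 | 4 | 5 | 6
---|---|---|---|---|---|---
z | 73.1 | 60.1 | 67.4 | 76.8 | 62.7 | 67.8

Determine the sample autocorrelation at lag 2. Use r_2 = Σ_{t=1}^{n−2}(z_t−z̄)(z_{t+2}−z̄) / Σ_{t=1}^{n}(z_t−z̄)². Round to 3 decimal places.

Mean z̄ = (73.1 + 60.1 + 67.4 + 76.8 + 62.7 + 67.8)/6 = 67.9833
Σ(z_t−z̄)(z_{t+2}−z̄) = (-2.9847) + (-69.5047) + (3.0819) + (-1.6164) = -71.0239
Denominator Σ(z_t−z̄)² = 194.3483
r_2 = -71.0239 / 194.3483 = -0.365

-0.365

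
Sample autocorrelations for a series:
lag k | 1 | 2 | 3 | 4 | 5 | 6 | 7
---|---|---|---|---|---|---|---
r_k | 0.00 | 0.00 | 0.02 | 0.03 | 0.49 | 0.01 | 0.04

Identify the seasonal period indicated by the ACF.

5

The largest autocorrelation is r_5 = 0.49; the remaining lags stay at or below 0.04.
The dominant spike at lag 5 indicates a seasonal period of 5.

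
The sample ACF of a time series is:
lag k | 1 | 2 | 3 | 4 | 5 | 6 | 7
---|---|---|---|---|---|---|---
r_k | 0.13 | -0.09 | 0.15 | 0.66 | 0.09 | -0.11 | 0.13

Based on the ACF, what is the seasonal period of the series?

4

The largest autocorrelation is r_4 = 0.66; the remaining lags stay at or below 0.15.
The dominant spike at lag 4 indicates a seasonal period of 4.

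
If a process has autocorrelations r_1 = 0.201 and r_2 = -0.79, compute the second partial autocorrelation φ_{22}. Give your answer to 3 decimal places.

φ_{22} = (r_2 − r_1²) / (1 − r_1²)
r_1² = (0.201)² = 0.040401
Numerator = -0.79 − 0.0404 = -0.8304; denominator = 1 − 0.0404 = 0.9596
φ_{22} = -0.8304 / 0.9596 = -0.865

-0.865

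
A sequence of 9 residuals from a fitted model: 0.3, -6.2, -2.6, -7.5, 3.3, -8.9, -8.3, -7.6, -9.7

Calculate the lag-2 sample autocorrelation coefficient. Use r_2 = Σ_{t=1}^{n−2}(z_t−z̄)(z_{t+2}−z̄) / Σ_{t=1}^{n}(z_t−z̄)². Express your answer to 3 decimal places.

0.266

Mean z̄ = (0.3 − 6.2 − 2.6 − 7.5 + 3.3 − 8.9 − 8.3 − 7.6 − 9.7)/9 = -5.2444
Numerator Σ_{t=1}^{7}(z_t−z̄)(z_{t+2}−z̄) = 43.7749
Denominator Σ(z_t−z̄)² = 164.8422
r_2 = 43.7749 / 164.8422 = 0.266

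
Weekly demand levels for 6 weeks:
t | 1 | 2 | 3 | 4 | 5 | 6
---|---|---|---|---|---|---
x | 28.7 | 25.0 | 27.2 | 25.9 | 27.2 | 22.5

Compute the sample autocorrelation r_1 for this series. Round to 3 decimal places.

Mean x̄ = (28.7 + 25.0 + 27.2 + 25.9 + 27.2 + 22.5)/6 = 26.0833
Deviations from mean: 2.6167, -1.0833, 1.1167, -0.1833, 1.1167, -3.5833
Σ(x_t−x̄)(x_{t+1}−x̄) = (-2.8347) + (-1.2097) + (-0.2047) + (-0.2047) + (-4.0014) = -8.4553
Denominator Σ(x_t−x̄)² = 23.3883
r_1 = -8.4553 / 23.3883 = -0.362

-0.362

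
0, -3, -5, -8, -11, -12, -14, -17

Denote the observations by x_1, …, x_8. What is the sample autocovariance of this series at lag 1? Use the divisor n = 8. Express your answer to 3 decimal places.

17.586

Mean x̄ = (0 − 3 − 5 − 8 − 11 − 12 − 14 − 17)/8 = -8.7500
Deviations: 8.7500, 5.7500, 3.7500, 0.7500, -2.2500, -3.2500, -5.2500, -8.2500
Σ_{t=1}^{7}(x_t−x̄)(x_{t+1}−x̄) = 140.6875
γ_1 = 140.6875 / 8 = 17.586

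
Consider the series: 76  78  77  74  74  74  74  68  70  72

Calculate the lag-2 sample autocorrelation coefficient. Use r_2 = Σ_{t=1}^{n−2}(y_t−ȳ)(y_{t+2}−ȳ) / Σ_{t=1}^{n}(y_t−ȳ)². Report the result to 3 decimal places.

Mean ȳ = (76 + 78 + 77 + 74 + 74 + 74 + 74 + 68 + 70 + 72)/10 = 73.7000
Numerator Σ_{t=1}^{8}(y_t−ȳ)(y_{t+2}−ȳ) = 16.9200
Denominator Σ(y_t−ȳ)² = 84.1000
r_2 = 16.9200 / 84.1000 = 0.201

0.201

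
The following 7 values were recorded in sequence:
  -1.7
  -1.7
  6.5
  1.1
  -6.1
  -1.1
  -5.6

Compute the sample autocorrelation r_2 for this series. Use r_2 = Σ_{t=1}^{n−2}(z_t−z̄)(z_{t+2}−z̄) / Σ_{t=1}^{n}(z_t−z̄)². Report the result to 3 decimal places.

Mean z̄ = (-1.7 − 1.7 + 6.5 + 1.1 − 6.1 − 1.1 − 5.6)/7 = -1.2286
Deviations from mean: -0.4714, -0.4714, 7.7286, 2.3286, -4.8714, 0.1286, -4.3714
Numerator Σ_{t=1}^{5}(z_t−z̄)(z_{t+2}−z̄) = -20.7959
Denominator Σ(z_t−z̄)² = 108.4543
r_2 = -20.7959 / 108.4543 = -0.192

-0.192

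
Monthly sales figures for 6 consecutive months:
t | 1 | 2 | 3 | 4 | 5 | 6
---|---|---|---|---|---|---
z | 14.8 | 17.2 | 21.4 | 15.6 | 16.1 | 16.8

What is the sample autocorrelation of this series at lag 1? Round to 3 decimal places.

-0.157

Mean z̄ = (14.8 + 17.2 + 21.4 + 15.6 + 16.1 + 16.8)/6 = 16.9833
Deviations from mean: -2.1833, 0.2167, 4.4167, -1.3833, -0.8833, -0.1833
Σ(z_t−z̄)(z_{t+1}−z̄) = (-0.4731) + (0.9569) + (-6.1097) + (1.2219) + (0.1619) = -4.2419
Denominator Σ(z_t−z̄)² = 27.0483
r_1 = -4.2419 / 27.0483 = -0.157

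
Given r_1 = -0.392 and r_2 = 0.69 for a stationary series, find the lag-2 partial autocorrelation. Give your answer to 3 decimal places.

0.634

φ_{22} = (r_2 − r_1²) / (1 − r_1²)
r_1² = (-0.392)² = 0.153664
Numerator = 0.69 − 0.1537 = 0.5363; denominator = 1 − 0.1537 = 0.8463
φ_{22} = 0.5363 / 0.8463 = 0.634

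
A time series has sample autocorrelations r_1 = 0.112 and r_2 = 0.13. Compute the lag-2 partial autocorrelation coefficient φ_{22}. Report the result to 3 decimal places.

0.119

φ_{22} = (r_2 − r_1²) / (1 − r_1²)
r_1² = (0.112)² = 0.012544
Numerator = 0.13 − 0.0125 = 0.1175; denominator = 1 − 0.0125 = 0.9875
φ_{22} = 0.1175 / 0.9875 = 0.119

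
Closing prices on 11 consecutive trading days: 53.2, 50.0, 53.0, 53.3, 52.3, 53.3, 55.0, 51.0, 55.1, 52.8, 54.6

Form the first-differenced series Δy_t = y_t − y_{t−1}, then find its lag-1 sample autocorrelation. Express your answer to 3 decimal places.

First differences Δy: -3.2, 3.0, 0.3, -1.0, 1.0, 1.7, -4.0, 4.1, -2.3, 1.8
Mean of differences = 0.1400
Numerator Σ(Δy_t−Δȳ)(Δy_{t+1}−Δȳ) = -45.4816
Denominator Σ(Δy_t−Δȳ)² = 65.3640
r_1(Δy) = -45.4816 / 65.3640 = -0.696

-0.696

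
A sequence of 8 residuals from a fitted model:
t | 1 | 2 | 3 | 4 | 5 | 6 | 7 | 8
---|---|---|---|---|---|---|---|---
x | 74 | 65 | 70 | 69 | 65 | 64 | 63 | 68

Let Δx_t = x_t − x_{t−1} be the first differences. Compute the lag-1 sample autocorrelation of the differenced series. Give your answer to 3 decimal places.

-0.334

First differences Δx: -9, 5, -1, -4, -1, -1, 5
Mean of differences = -0.8571
Numerator Σ(Δx_t−Δx̄)(Δx_{t+1}−Δx̄) = -48.4490
Denominator Σ(Δx_t−Δx̄)² = 144.8571
r_1(Δx) = -48.4490 / 144.8571 = -0.334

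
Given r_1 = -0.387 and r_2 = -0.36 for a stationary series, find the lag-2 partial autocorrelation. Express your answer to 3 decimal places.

φ_{22} = (r_2 − r_1²) / (1 − r_1²)
r_1² = (-0.387)² = 0.149769
Numerator = -0.36 − 0.1498 = -0.5098; denominator = 1 − 0.1498 = 0.8502
φ_{22} = -0.5098 / 0.8502 = -0.600

-0.600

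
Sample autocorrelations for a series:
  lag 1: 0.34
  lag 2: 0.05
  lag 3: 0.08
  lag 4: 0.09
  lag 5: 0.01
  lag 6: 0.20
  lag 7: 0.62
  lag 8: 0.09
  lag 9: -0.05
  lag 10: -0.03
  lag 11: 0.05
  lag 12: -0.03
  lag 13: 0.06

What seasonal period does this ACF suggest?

7

The largest autocorrelation is r_7 = 0.62; the remaining lags stay at or below 0.34. The elevated value at lag 1 (0.34), dropping to 0.05 at lag 2, reflects decaying short-term dependence rather than seasonality.
The dominant spike at lag 7 indicates a seasonal period of 7.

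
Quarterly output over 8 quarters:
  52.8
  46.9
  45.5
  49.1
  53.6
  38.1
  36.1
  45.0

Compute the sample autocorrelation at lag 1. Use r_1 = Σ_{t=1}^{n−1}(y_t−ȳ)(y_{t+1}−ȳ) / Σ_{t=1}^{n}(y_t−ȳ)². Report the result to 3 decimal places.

Mean ȳ = (52.8 + 46.9 + 45.5 + 49.1 + 53.6 + 38.1 + 36.1 + 45.0)/8 = 45.8875
Deviations from mean: 6.9125, 1.0125, -0.3875, 3.2125, 7.7125, -7.7875, -9.7875, -0.8875
Σ(y_t−ȳ)(y_{t+1}−ȳ) = (6.9989) + (-0.3923) + (-1.2448) + (24.7764) + (-60.0611) + (76.2202) + (8.6864) = 54.9836
Denominator Σ(y_t−ȳ)² = 275.9888
r_1 = 54.9836 / 275.9888 = 0.199

0.199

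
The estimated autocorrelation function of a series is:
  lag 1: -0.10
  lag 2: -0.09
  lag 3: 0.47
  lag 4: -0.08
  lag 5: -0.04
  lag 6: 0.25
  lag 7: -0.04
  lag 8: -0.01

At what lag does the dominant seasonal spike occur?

The largest autocorrelation is r_3 = 0.47, with a weaker echo at lag 6 (0.25); the remaining lags stay at or below -0.01.
The dominant spike at lag 3 indicates a seasonal period of 3.

3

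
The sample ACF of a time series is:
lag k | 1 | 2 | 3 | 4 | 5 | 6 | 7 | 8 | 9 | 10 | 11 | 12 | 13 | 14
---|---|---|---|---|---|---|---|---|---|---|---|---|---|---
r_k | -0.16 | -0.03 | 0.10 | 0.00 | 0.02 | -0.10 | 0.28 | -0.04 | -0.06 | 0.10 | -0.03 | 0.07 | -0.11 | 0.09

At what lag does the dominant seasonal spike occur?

7

The largest autocorrelation is r_7 = 0.28; the remaining lags stay at or below 0.10.
The dominant spike at lag 7 indicates a seasonal period of 7.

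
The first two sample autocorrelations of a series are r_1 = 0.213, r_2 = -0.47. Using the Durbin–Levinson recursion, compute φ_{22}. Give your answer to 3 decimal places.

φ_{22} = (r_2 − r_1²) / (1 − r_1²)
r_1² = (0.213)² = 0.045369
Numerator = -0.47 − 0.0454 = -0.5154; denominator = 1 − 0.0454 = 0.9546
φ_{22} = -0.5154 / 0.9546 = -0.540

-0.540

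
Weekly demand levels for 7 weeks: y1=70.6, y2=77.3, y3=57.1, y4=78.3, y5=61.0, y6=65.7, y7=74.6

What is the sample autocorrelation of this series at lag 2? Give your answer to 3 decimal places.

Mean ȳ = (70.6 + 77.3 + 57.1 + 78.3 + 61.0 + 65.7 + 74.6)/7 = 69.2286
Deviations from mean: 1.3714, 8.0714, -12.1286, 9.0714, -8.2286, -3.5286, 5.3714
Numerator Σ_{t=1}^{5}(y_t−ȳ)(y_{t+2}−ȳ) = 80.1784
Denominator Σ(y_t−ȳ)² = 405.4343
r_2 = 80.1784 / 405.4343 = 0.198

0.198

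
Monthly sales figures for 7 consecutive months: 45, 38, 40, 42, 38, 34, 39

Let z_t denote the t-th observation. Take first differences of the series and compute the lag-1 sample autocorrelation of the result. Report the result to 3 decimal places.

-0.250

First differences Δz: -7, 2, 2, -4, -4, 5
Mean of differences = -1.0000
Numerator Σ(Δz_t−Δz̄)(Δz_{t+1}−Δz̄) = -27.0000
Denominator Σ(Δz_t−Δz̄)² = 108.0000
r_1(Δz) = -27.0000 / 108.0000 = -0.250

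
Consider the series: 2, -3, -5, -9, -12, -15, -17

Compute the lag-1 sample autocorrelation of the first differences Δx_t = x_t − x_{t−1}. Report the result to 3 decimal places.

First differences Δx: -5, -2, -4, -3, -3, -2
Mean of differences = -3.1667
Numerator Σ(Δx_t−Δx̄)(Δx_{t+1}−Δx̄) = -3.0278
Denominator Σ(Δx_t−Δx̄)² = 6.8333
r_1(Δx) = -3.0278 / 6.8333 = -0.443

-0.443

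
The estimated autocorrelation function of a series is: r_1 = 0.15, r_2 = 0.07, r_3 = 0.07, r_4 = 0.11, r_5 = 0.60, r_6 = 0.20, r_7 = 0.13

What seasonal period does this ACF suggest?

The largest autocorrelation is r_5 = 0.60; the remaining lags stay at or below 0.20.
The dominant spike at lag 5 indicates a seasonal period of 5.

5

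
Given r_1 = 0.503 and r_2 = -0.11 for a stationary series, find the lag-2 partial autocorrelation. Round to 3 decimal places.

φ_{22} = (r_2 − r_1²) / (1 − r_1²)
r_1² = (0.503)² = 0.253009
Numerator = -0.11 − 0.2530 = -0.3630; denominator = 1 − 0.2530 = 0.7470
φ_{22} = -0.3630 / 0.7470 = -0.486

-0.486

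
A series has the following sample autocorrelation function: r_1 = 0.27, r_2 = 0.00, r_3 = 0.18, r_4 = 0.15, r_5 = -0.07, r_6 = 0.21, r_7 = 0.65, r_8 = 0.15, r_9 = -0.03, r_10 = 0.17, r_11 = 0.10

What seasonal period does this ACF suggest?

7

The largest autocorrelation is r_7 = 0.65; the remaining lags stay at or below 0.27. The elevated value at lag 1 (0.27), dropping to 0.00 at lag 2, reflects decaying short-term dependence rather than seasonality.
The dominant spike at lag 7 indicates a seasonal period of 7.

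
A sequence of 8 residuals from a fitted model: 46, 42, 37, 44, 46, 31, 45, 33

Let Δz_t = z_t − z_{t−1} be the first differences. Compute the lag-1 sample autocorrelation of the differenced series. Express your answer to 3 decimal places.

First differences Δz: -4, -5, 7, 2, -15, 14, -12
Mean of differences = -1.8571
Numerator Σ(Δz_t−Δz̄)(Δz_{t+1}−Δz̄) = -406.8776
Denominator Σ(Δz_t−Δz̄)² = 634.8571
r_1(Δz) = -406.8776 / 634.8571 = -0.641

-0.641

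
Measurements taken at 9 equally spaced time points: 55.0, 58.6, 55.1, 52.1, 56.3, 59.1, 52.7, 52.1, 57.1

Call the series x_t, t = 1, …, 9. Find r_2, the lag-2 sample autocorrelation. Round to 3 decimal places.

Mean x̄ = (55.0 + 58.6 + 55.1 + 52.1 + 56.3 + 59.1 + 52.7 + 52.1 + 57.1)/9 = 55.3444
Σ(x_t−x̄)(x_{t+2}−x̄) = (0.0842) + (-10.5625) + (-0.2336) + (-12.1847) + (-2.5269) + (-12.1847) + (-4.6425) = -42.2506
Denominator Σ(x_t−x̄)² = 56.9222
r_2 = -42.2506 / 56.9222 = -0.742

-0.742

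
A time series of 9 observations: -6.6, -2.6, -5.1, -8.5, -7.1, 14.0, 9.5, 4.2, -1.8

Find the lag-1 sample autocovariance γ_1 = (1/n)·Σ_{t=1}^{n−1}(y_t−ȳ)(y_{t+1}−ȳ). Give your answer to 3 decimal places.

22.424

Mean ȳ = (-6.6 − 2.6 − 5.1 − 8.5 − 7.1 + 14.0 + 9.5 + 4.2 − 1.8)/9 = -0.4444
Σ_{t=1}^{8}(y_t−ȳ)(y_{t+1}−ȳ) = 201.8180
γ_1 = 201.8180 / 9 = 22.424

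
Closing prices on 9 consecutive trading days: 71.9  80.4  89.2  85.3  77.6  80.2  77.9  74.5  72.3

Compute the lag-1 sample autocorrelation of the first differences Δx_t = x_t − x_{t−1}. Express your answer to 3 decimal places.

0.238

First differences Δx: 8.5, 8.8, -3.9, -7.7, 2.6, -2.3, -3.4, -2.2
Mean of differences = 0.0500
Numerator Σ(Δx_t−Δx̄)(Δx_{t+1}−Δx̄) = 60.1025
Denominator Σ(Δx_t−Δx̄)² = 252.6200
r_1(Δx) = 60.1025 / 252.6200 = 0.238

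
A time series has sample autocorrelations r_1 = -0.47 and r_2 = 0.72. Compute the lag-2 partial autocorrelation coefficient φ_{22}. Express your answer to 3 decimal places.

φ_{22} = (r_2 − r_1²) / (1 − r_1²)
r_1² = (-0.47)² = 0.2209
Numerator = 0.72 − 0.2209 = 0.4991; denominator = 1 − 0.2209 = 0.7791
φ_{22} = 0.4991 / 0.7791 = 0.641

0.641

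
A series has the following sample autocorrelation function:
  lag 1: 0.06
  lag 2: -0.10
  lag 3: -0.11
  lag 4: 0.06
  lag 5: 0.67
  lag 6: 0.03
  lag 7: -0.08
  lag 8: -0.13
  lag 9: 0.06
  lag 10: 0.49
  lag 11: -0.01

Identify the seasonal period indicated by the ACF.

The largest autocorrelation is r_5 = 0.67, with a weaker echo at lag 10 (0.49); the remaining lags stay at or below 0.06.
The dominant spike at lag 5 indicates a seasonal period of 5.

5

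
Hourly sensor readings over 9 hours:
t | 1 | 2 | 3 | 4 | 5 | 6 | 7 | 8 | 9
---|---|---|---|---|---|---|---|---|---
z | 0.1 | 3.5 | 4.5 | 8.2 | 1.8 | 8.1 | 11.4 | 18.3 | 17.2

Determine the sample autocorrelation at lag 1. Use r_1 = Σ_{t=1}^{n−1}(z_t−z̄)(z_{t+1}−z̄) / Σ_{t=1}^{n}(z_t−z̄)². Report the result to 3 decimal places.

Mean z̄ = (0.1 + 3.5 + 4.5 + 8.2 + 1.8 + 8.1 + 11.4 + 18.3 + 17.2)/9 = 8.1222
Numerator Σ_{t=1}^{8}(z_t−z̄)(z_{t+1}−z̄) = 178.8695
Denominator Σ(z_t−z̄)² = 335.5556
r_1 = 178.8695 / 335.5556 = 0.533

0.533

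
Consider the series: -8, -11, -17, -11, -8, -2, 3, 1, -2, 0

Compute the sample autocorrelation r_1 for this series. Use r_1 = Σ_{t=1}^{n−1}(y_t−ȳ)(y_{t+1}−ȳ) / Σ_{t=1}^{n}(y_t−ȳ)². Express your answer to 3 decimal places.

Mean ȳ = (-8 − 11 − 17 − 11 − 8 − 2 + 3 + 1 − 2 + 0)/10 = -5.5000
Numerator Σ_{t=1}^{9}(y_t−ȳ)(y_{t+1}−ȳ) = 272.2500
Denominator Σ(y_t−ȳ)² = 374.5000
r_1 = 272.2500 / 374.5000 = 0.727

0.727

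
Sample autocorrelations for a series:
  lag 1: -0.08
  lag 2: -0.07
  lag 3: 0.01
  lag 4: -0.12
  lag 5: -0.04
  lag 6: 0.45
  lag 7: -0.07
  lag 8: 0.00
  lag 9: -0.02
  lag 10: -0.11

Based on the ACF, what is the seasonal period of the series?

The largest autocorrelation is r_6 = 0.45; the remaining lags stay at or below 0.01.
The dominant spike at lag 6 indicates a seasonal period of 6.

6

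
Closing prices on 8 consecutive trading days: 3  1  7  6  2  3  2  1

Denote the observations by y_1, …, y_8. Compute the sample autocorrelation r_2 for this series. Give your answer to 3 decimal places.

Mean ȳ = (3 + 1 + 7 + 6 + 2 + 3 + 2 + 1)/8 = 3.1250
Deviations from mean: -0.1250, -2.1250, 3.8750, 2.8750, -1.1250, -0.1250, -1.1250, -2.1250
Σ(y_t−ȳ)(y_{t+2}−ȳ) = (-0.4844) + (-6.1094) + (-4.3594) + (-0.3594) + (1.2656) + (0.2656) = -9.7813
Denominator Σ(y_t−ȳ)² = 34.8750
r_2 = -9.7813 / 34.8750 = -0.280

-0.280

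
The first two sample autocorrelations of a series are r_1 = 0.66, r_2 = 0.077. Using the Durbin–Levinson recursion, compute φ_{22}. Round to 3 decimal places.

φ_{22} = (r_2 − r_1²) / (1 − r_1²)
r_1² = (0.66)² = 0.4356
Numerator = 0.077 − 0.4356 = -0.3586; denominator = 1 − 0.4356 = 0.5644
φ_{22} = -0.3586 / 0.5644 = -0.635

-0.635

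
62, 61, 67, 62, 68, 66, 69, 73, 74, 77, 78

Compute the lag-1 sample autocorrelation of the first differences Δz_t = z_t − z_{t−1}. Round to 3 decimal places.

First differences Δz: -1, 6, -5, 6, -2, 3, 4, 1, 3, 1
Mean of differences = 1.6000
Numerator Σ(Δz_t−Δz̄)(Δz_{t+1}−Δz̄) = -90.1600
Denominator Σ(Δz_t−Δz̄)² = 112.4000
r_1(Δz) = -90.1600 / 112.4000 = -0.802

-0.802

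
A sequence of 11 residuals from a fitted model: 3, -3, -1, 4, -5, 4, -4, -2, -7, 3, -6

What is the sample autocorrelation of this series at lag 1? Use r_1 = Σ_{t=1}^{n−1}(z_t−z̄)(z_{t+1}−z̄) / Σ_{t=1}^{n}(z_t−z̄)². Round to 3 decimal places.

-0.573

Mean z̄ = (3 − 3 − 1 + 4 − 5 + 4 − 4 − 2 − 7 + 3 − 6)/11 = -1.2727
Numerator Σ_{t=1}^{10}(z_t−z̄)(z_{t+1}−z̄) = -98.6198
Denominator Σ(z_t−z̄)² = 172.1818
r_1 = -98.6198 / 172.1818 = -0.573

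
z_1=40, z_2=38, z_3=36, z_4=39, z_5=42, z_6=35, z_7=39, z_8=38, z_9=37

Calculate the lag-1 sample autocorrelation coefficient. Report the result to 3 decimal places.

Mean z̄ = (40 + 38 + 36 + 39 + 42 + 35 + 39 + 38 + 37)/9 = 38.2222
Numerator Σ_{t=1}^{8}(z_t−z̄)(z_{t+1}−z̄) = -13.2716
Denominator Σ(z_t−z̄)² = 35.5556
r_1 = -13.2716 / 35.5556 = -0.373

-0.373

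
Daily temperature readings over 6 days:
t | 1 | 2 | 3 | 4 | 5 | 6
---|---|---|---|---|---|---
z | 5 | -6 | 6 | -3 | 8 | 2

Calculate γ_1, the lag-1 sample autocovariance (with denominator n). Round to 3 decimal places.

-17.667

Mean z̄ = (5 − 6 + 6 − 3 + 8 + 2)/6 = 2.0000
Deviations: 3.0000, -8.0000, 4.0000, -5.0000, 6.0000, 0.0000
Σ_{t=1}^{5}(z_t−z̄)(z_{t+1}−z̄) = -106.0000
γ_1 = -106.0000 / 6 = -17.667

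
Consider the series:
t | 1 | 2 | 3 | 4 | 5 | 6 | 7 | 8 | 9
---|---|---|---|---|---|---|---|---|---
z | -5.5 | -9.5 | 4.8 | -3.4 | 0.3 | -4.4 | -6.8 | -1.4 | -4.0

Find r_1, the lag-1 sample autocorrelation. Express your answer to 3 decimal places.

-0.328

Mean z̄ = (-5.5 − 9.5 + 4.8 − 3.4 + 0.3 − 4.4 − 6.8 − 1.4 − 4.0)/9 = -3.3222
Numerator Σ_{t=1}^{8}(z_t−z̄)(z_{t+1}−z̄) = -45.7805
Denominator Σ(z_t−z̄)² = 139.4156
r_1 = -45.7805 / 139.4156 = -0.328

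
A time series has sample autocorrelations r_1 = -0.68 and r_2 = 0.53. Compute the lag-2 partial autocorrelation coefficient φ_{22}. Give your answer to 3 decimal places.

0.126

φ_{22} = (r_2 − r_1²) / (1 − r_1²)
r_1² = (-0.68)² = 0.4624
Numerator = 0.53 − 0.4624 = 0.0676; denominator = 1 − 0.4624 = 0.5376
φ_{22} = 0.0676 / 0.5376 = 0.126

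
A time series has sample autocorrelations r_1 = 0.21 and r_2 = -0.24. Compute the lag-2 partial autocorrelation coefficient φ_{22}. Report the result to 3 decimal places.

φ_{22} = (r_2 − r_1²) / (1 − r_1²)
r_1² = (0.21)² = 0.0441
Numerator = -0.24 − 0.0441 = -0.2841; denominator = 1 − 0.0441 = 0.9559
φ_{22} = -0.2841 / 0.9559 = -0.297

-0.297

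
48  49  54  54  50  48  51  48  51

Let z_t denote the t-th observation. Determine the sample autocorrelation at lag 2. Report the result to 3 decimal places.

Mean z̄ = (48 + 49 + 54 + 54 + 50 + 48 + 51 + 48 + 51)/9 = 50.3333
Σ(z_t−z̄)(z_{t+2}−z̄) = (-8.5556) + (-4.8889) + (-1.2222) + (-8.5556) + (-0.2222) + (5.4444) + (0.4444) = -17.5556
Denominator Σ(z_t−z̄)² = 46.0000
r_2 = -17.5556 / 46.0000 = -0.382

-0.382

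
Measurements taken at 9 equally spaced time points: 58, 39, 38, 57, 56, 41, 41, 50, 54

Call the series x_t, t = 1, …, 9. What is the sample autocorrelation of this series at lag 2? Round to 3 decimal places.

-0.771

Mean x̄ = (58 + 39 + 38 + 57 + 56 + 41 + 41 + 50 + 54)/9 = 48.2222
Σ(x_t−x̄)(x_{t+2}−x̄) = (-99.9506) + (-80.9506) + (-79.5062) + (-63.3951) + (-56.1728) + (-12.8395) + (-41.7284) = -434.5432
Denominator Σ(x_t−x̄)² = 563.5556
r_2 = -434.5432 / 563.5556 = -0.771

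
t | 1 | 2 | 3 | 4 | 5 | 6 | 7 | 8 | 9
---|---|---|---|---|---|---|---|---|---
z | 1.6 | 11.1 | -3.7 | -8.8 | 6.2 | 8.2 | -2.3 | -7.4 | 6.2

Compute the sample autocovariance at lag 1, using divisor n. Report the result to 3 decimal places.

-5.309

Mean z̄ = (1.6 + 11.1 − 3.7 − 8.8 + 6.2 + 8.2 − 2.3 − 7.4 + 6.2)/9 = 1.2333
Σ_{t=1}^{8}(z_t−z̄)(z_{t+1}−z̄) = -47.7811
γ_1 = -47.7811 / 9 = -5.309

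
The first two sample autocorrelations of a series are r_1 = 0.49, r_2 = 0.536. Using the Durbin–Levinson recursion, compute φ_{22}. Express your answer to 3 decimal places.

φ_{22} = (r_2 − r_1²) / (1 − r_1²)
r_1² = (0.49)² = 0.2401
Numerator = 0.536 − 0.2401 = 0.2959; denominator = 1 − 0.2401 = 0.7599
φ_{22} = 0.2959 / 0.7599 = 0.389

0.389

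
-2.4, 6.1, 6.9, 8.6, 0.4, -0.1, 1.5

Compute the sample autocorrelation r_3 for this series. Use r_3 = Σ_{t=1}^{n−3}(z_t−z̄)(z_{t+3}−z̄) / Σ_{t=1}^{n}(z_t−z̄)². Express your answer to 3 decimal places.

-0.566

Mean z̄ = (-2.4 + 6.1 + 6.9 + 8.6 + 0.4 − 0.1 + 1.5)/7 = 3.0000
Deviations from mean: -5.4000, 3.1000, 3.9000, 5.6000, -2.6000, -3.1000, -1.5000
Numerator Σ_{t=1}^{4}(z_t−z̄)(z_{t+3}−z̄) = -58.7900
Denominator Σ(z_t−z̄)² = 103.9600
r_3 = -58.7900 / 103.9600 = -0.566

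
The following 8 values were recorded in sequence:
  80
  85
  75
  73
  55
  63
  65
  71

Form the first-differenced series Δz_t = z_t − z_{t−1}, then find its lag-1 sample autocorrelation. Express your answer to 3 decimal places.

-0.252

First differences Δz: 5, -10, -2, -18, 8, 2, 6
Mean of differences = -1.2857
Numerator Σ(Δz_t−Δz̄)(Δz_{t+1}−Δz̄) = -137.3673
Denominator Σ(Δz_t−Δz̄)² = 545.4286
r_1(Δz) = -137.3673 / 545.4286 = -0.252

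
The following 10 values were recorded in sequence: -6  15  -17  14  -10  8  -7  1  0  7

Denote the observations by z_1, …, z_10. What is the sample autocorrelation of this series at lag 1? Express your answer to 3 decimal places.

-0.863

Mean z̄ = (-6 + 15 − 17 + 14 − 10 + 8 − 7 + 1 + 0 + 7)/10 = 0.5000
Numerator Σ_{t=1}^{9}(z_t−z̄)(z_{t+1}−z̄) = -868.2500
Denominator Σ(z_t−z̄)² = 1006.5000
r_1 = -868.2500 / 1006.5000 = -0.863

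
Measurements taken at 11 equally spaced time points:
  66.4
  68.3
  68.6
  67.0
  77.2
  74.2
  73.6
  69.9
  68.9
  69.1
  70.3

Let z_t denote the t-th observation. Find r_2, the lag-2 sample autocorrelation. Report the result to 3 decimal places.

Mean z̄ = (66.4 + 68.3 + 68.6 + 67.0 + 77.2 + 74.2 + 73.6 + 69.9 + 68.9 + 69.1 + 70.3)/11 = 70.3182
Numerator Σ_{t=1}^{9}(z_t−z̄)(z_{t+2}−z̄) = 5.5666
Denominator Σ(z_t−z̄)² = 110.2564
r_2 = 5.5666 / 110.2564 = 0.050

0.050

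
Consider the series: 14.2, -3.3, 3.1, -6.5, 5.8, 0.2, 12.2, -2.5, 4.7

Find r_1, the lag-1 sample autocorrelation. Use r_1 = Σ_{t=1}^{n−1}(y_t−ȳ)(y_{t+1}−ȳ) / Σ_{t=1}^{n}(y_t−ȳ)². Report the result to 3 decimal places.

-0.492

Mean ȳ = (14.2 − 3.3 + 3.1 − 6.5 + 5.8 + 0.2 + 12.2 − 2.5 + 4.7)/9 = 3.1000
Numerator Σ_{t=1}^{8}(y_t−ȳ)(y_{t+1}−ȳ) = -191.1000
Denominator Σ(y_t−ȳ)² = 388.7600
r_1 = -191.1000 / 388.7600 = -0.492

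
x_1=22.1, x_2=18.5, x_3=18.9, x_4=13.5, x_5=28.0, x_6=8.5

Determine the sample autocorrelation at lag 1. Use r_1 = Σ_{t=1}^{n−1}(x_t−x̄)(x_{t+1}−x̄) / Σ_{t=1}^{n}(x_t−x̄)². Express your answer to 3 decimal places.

-0.629

Mean x̄ = (22.1 + 18.5 + 18.9 + 13.5 + 28.0 + 8.5)/6 = 18.2500
Deviations from mean: 3.8500, 0.2500, 0.6500, -4.7500, 9.7500, -9.7500
Σ(x_t−x̄)(x_{t+1}−x̄) = (0.9625) + (0.1625) + (-3.0875) + (-46.3125) + (-95.0625) = -143.3375
Denominator Σ(x_t−x̄)² = 227.9950
r_1 = -143.3375 / 227.9950 = -0.629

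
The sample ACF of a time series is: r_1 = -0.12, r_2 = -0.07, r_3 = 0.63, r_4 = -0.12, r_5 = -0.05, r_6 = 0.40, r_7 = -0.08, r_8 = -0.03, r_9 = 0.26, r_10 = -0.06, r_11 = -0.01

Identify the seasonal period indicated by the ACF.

3

The largest autocorrelation is r_3 = 0.63, with weaker echoes at lags 6 (0.40) and 9 (0.26); the remaining lags stay at or below -0.01.
The dominant spike at lag 3 indicates a seasonal period of 3.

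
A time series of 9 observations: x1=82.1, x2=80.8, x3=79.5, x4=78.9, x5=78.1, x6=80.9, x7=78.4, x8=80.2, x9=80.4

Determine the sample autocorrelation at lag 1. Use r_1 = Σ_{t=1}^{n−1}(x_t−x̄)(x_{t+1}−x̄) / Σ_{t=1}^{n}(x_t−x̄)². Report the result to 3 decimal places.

Mean x̄ = (82.1 + 80.8 + 79.5 + 78.9 + 78.1 + 80.9 + 78.4 + 80.2 + 80.4)/9 = 79.9222
Numerator Σ_{t=1}^{8}(x_t−x̄)(x_{t+1}−x̄) = 0.2751
Denominator Σ(x_t−x̄)² = 13.6356
r_1 = 0.2751 / 13.6356 = 0.020

0.020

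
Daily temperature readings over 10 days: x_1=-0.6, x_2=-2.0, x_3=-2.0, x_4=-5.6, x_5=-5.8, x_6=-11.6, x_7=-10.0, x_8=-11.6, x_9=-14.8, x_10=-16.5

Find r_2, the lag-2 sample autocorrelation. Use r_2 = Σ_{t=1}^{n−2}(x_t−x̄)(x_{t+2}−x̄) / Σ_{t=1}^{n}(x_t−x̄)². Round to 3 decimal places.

Mean x̄ = (-0.6 − 2.0 − 2.0 − 5.6 − 5.8 − 11.6 − 10.0 − 11.6 − 14.8 − 16.5)/10 = -8.0500
Numerator Σ_{t=1}^{8}(x_t−x̄)(x_{t+2}−x̄) = 116.1850
Denominator Σ(x_t−x̄)² = 285.7450
r_2 = 116.1850 / 285.7450 = 0.407

0.407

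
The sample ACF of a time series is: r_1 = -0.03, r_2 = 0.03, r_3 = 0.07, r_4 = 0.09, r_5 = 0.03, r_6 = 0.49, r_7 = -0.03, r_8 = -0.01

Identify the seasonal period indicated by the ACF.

The largest autocorrelation is r_6 = 0.49; the remaining lags stay at or below 0.09.
The dominant spike at lag 6 indicates a seasonal period of 6.

6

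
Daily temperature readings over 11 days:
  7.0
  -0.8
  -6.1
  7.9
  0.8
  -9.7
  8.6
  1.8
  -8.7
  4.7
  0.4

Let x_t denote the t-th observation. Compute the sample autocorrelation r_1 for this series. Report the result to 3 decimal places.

-0.415

Mean x̄ = (7.0 − 0.8 − 6.1 + 7.9 + 0.8 − 9.7 + 8.6 + 1.8 − 8.7 + 4.7 + 0.4)/11 = 0.5364
Numerator Σ_{t=1}^{10}(x_t−x̄)(x_{t+1}−x̄) = -172.4431
Denominator Σ(x_t−x̄)² = 415.9655
r_1 = -172.4431 / 415.9655 = -0.415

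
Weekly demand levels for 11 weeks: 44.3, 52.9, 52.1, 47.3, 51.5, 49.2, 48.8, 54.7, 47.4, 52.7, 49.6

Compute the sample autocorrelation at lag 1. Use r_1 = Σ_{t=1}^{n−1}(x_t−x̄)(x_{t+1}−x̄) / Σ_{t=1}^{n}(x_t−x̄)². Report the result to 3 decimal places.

Mean x̄ = (44.3 + 52.9 + 52.1 + 47.3 + 51.5 + 49.2 + 48.8 + 54.7 + 47.4 + 52.7 + 49.6)/11 = 50.0455
Numerator Σ_{t=1}^{10}(x_t−x̄)(x_{t+1}−x̄) = -46.6621
Denominator Σ(x_t−x̄)² = 93.2073
r_1 = -46.6621 / 93.2073 = -0.501

-0.501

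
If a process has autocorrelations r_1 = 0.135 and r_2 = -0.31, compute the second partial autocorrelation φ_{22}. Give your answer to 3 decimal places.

φ_{22} = (r_2 − r_1²) / (1 − r_1²)
r_1² = (0.135)² = 0.018225
Numerator = -0.31 − 0.0182 = -0.3282; denominator = 1 − 0.0182 = 0.9818
φ_{22} = -0.3282 / 0.9818 = -0.334

-0.334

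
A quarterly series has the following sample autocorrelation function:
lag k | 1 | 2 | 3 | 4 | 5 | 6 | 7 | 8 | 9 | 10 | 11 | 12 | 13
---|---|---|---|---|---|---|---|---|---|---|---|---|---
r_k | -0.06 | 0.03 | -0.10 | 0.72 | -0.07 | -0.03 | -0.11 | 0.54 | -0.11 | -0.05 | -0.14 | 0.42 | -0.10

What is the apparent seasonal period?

4

The largest autocorrelation is r_4 = 0.72, with weaker echoes at lags 8 (0.54) and 12 (0.42); the remaining lags stay at or below 0.03.
The dominant spike at lag 4 indicates a seasonal period of 4.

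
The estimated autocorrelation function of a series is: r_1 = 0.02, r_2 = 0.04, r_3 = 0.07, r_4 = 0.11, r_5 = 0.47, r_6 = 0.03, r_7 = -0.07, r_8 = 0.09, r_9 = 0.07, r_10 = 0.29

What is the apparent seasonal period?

The largest autocorrelation is r_5 = 0.47, with a weaker echo at lag 10 (0.29); the remaining lags stay at or below 0.11.
The dominant spike at lag 5 indicates a seasonal period of 5.

5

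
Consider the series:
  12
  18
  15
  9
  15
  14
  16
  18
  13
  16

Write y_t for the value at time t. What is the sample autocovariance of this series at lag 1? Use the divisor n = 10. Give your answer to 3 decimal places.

Mean ȳ = (12 + 18 + 15 + 9 + 15 + 14 + 16 + 18 + 13 + 16)/10 = 14.6000
Σ_{t=1}^{9}(y_t−ȳ)(y_{t+1}−ȳ) = -15.9600
γ_1 = -15.9600 / 10 = -1.596

-1.596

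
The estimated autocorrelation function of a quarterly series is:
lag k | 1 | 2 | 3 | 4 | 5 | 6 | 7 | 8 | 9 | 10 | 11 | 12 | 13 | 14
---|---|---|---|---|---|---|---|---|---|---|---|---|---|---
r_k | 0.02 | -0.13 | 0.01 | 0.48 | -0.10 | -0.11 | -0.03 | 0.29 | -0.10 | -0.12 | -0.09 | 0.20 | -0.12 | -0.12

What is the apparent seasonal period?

4

The largest autocorrelation is r_4 = 0.48, with weaker echoes at lags 8 (0.29) and 12 (0.20); the remaining lags stay at or below 0.02.
The dominant spike at lag 4 indicates a seasonal period of 4.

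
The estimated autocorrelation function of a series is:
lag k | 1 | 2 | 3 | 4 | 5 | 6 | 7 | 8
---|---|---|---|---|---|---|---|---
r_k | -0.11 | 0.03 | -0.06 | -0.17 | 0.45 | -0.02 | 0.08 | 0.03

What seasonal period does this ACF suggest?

The largest autocorrelation is r_5 = 0.45; the remaining lags stay at or below 0.08.
The dominant spike at lag 5 indicates a seasonal period of 5.

5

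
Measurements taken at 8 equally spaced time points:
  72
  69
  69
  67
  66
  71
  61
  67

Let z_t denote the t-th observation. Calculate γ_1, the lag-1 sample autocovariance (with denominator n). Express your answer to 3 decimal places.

-1.914

Mean z̄ = (72 + 69 + 69 + 67 + 66 + 71 + 61 + 67)/8 = 67.7500
Σ_{t=1}^{7}(z_t−z̄)(z_{t+1}−z̄) = -15.3125
γ_1 = -15.3125 / 8 = -1.914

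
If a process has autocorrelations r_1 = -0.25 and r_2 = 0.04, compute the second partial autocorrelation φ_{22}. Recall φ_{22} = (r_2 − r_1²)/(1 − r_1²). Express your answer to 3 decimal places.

φ_{22} = (r_2 − r_1²) / (1 − r_1²)
r_1² = (-0.25)² = 0.0625
Numerator = 0.04 − 0.0625 = -0.0225; denominator = 1 − 0.0625 = 0.9375
φ_{22} = -0.0225 / 0.9375 = -0.024

-0.024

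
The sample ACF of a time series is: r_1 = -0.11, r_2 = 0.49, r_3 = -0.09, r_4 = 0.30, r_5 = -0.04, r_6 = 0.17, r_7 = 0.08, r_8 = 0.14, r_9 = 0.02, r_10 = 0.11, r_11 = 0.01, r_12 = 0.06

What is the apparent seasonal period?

The largest autocorrelation is r_2 = 0.49, with weaker echoes at lags 4 (0.30) and 6 (0.17); the remaining lags stay at or below 0.14.
The dominant spike at lag 2 indicates a seasonal period of 2.

2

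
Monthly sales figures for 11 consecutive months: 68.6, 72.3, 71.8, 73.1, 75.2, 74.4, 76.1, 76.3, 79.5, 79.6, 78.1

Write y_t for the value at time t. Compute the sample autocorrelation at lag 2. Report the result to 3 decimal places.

0.433

Mean ȳ = (68.6 + 72.3 + 71.8 + 73.1 + 75.2 + 74.4 + 76.1 + 76.3 + 79.5 + 79.6 + 78.1)/11 = 75.0000
Numerator Σ_{t=1}^{9}(y_t−ȳ)(y_{t+2}−ȳ) = 50.4300
Denominator Σ(y_t−ȳ)² = 116.4200
r_2 = 50.4300 / 116.4200 = 0.433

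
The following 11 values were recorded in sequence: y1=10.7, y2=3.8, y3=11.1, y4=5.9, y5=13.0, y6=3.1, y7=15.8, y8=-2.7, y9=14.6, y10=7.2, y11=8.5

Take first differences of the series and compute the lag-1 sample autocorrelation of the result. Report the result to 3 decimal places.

-0.893

First differences Δy: -6.9, 7.3, -5.2, 7.1, -9.9, 12.7, -18.5, 17.3, -7.4, 1.3
Mean of differences = -0.2200
Numerator Σ(Δy_t−Δȳ)(Δy_{t+1}−Δȳ) = -1013.2104
Denominator Σ(Δy_t−Δȳ)² = 1135.1560
r_1(Δy) = -1013.2104 / 1135.1560 = -0.893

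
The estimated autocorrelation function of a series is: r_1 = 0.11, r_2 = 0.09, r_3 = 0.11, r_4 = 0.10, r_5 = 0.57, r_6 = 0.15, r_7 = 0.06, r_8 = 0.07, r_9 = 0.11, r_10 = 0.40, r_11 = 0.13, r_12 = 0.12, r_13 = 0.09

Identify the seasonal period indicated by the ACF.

The largest autocorrelation is r_5 = 0.57, with a weaker echo at lag 10 (0.40); the remaining lags stay at or below 0.15.
The dominant spike at lag 5 indicates a seasonal period of 5.

5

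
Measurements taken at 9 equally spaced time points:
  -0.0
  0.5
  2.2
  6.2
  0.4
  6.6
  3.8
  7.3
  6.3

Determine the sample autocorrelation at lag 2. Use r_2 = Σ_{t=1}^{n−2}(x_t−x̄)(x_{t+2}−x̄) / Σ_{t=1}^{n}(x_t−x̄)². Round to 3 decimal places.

0.282

Mean x̄ = (-0.0 + 0.5 + 2.2 + 6.2 + 0.4 + 6.6 + 3.8 + 7.3 + 6.3)/9 = 3.7000
Σ(x_t−x̄)(x_{t+2}−x̄) = (5.5500) + (-8.0000) + (4.9500) + (7.2500) + (-0.3300) + (10.4400) + (0.2600) = 20.1200
Denominator Σ(x_t−x̄)² = 71.4600
r_2 = 20.1200 / 71.4600 = 0.282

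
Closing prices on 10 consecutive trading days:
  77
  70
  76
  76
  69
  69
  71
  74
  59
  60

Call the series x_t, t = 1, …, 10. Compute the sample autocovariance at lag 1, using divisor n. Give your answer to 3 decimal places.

Mean x̄ = (77 + 70 + 76 + 76 + 69 + 69 + 71 + 74 + 59 + 60)/10 = 70.1000
Σ_{t=1}^{9}(x_t−x̄)(x_{t+1}−x̄) = 99.5900
γ_1 = 99.5900 / 10 = 9.959

9.959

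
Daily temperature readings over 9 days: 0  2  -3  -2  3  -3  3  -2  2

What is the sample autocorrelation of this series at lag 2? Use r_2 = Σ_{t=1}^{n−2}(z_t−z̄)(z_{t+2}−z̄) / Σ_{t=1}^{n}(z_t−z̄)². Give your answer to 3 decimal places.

0.269

Mean z̄ = (0 + 2 − 3 − 2 + 3 − 3 + 3 − 2 + 2)/9 = 0.0000
Σ(z_t−z̄)(z_{t+2}−z̄) = (0.0000) + (-4.0000) + (-9.0000) + (6.0000) + (9.0000) + (6.0000) + (6.0000) = 14.0000
Denominator Σ(z_t−z̄)² = 52.0000
r_2 = 14.0000 / 52.0000 = 0.269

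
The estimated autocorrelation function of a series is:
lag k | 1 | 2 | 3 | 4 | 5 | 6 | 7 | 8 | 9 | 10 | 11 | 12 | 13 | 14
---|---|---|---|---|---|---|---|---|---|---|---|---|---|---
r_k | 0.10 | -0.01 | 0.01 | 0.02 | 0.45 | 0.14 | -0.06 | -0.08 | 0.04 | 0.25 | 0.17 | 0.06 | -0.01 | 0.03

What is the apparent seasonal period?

The largest autocorrelation is r_5 = 0.45, with a weaker echo at lag 10 (0.25); the remaining lags stay at or below 0.17.
The dominant spike at lag 5 indicates a seasonal period of 5.

5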